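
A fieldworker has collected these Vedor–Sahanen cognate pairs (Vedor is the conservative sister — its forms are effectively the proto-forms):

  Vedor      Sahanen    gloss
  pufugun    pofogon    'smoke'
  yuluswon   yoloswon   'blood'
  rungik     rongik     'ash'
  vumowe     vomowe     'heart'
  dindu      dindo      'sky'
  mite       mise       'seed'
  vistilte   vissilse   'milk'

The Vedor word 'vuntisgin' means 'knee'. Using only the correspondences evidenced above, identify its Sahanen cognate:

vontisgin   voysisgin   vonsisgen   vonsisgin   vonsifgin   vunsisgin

vonsisgin

pufugun ~ pofogon, rungik ~ rongik — Vedor u corresponds to Sahanen o after a consonant, before a nasal.
vistilte ~ vissilse — Vedor t corresponds to Sahanen s after a consonant, before a front vowel.
Applying these to Vedor 'vuntisgin':
  vuntisgin → vontisgin   (u→o after a consonant, before a nasal)
  vontisgin → vonsisgin   (t→s after a consonant, before a front vowel)
So the Sahanen cognate is 'vonsisgin'.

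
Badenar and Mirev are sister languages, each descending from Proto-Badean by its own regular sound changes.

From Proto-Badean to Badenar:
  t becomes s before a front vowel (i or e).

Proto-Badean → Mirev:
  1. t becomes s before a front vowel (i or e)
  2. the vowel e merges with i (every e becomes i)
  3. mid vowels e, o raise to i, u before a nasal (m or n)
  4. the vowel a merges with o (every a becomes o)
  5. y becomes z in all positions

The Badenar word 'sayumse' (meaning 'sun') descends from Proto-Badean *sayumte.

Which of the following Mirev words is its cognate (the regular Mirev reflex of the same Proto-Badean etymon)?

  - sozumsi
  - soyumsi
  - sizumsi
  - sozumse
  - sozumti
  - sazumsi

sozumsi

Mirev: *sayumte
  sayumte → sayumse   [palatalisation]
  sayumse → sayumsi   [vowel merger]
  sayumsi (rule 3 does not apply)
  sayumsi → soyumsi   [vowel merger]
  soyumsi → sozumsi   [unconditioned shift]
  giving Mirev sozumsi.
The other candidates each miss or misapply at least one Mirev change.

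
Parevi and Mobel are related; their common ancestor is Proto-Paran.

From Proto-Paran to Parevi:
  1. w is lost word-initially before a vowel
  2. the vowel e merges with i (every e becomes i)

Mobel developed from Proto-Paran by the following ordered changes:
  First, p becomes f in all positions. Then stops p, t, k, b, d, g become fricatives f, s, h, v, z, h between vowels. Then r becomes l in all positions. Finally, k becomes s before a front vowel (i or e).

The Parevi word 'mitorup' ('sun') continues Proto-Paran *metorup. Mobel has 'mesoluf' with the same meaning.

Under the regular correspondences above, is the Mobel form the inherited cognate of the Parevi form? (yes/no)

Derive the expected Mobel reflex of *metorup:
Mobel: *metorup > metoruf > mesoruf > mesoluf  (by unconditioned shift, intervocalic lenition, unconditioned shift)
Mobel 'mesoluf' matches the regular reflex exactly, so the pair is cognate.

yes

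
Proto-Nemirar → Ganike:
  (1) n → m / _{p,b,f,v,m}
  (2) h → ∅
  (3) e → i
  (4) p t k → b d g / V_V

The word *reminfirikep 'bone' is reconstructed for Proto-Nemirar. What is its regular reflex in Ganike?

Ganike: start from *reminfirikep.
  rule 1 (nasal place assimilation): reminfirikep → remimfirikep
  rule 2: no change — remimfirikep
  rule 3 (vowel merger): remimfirikep → rimimfirikip
  rule 4 (intervocalic voicing): rimimfirikip → rimimfirigip
  ⇒ Ganike rimimfirigip

rimimfirigip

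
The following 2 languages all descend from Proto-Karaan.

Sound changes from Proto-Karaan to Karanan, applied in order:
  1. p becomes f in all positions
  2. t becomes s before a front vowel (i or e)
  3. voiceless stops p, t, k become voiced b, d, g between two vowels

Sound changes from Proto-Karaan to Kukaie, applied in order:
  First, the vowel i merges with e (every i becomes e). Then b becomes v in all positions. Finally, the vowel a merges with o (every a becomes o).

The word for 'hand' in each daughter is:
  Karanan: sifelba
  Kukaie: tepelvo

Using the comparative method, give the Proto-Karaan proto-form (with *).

*tipelba

Position 3: Karanan has f, Kukaie has p. Kukaie preserves p here (none of its changes turn any other segment into p), so the proto-segment is *p.
Position 1: Karanan has s, Kukaie has t. Kukaie preserves t here (none of its changes turn any other segment into t), so the proto-segment is *t.
This points to *tipelba. Verify forward in each daughter:
Karanan: *tipelba > tifelba > sifelba  (by unconditioned shift, palatalisation)
Kukaie: *tipelba > tepelba > tepelva > tepelvo  (by vowel merger, unconditioned shift, vowel merger)
No other proto-form is consistent with every reflex, so the reconstruction is *tipelba.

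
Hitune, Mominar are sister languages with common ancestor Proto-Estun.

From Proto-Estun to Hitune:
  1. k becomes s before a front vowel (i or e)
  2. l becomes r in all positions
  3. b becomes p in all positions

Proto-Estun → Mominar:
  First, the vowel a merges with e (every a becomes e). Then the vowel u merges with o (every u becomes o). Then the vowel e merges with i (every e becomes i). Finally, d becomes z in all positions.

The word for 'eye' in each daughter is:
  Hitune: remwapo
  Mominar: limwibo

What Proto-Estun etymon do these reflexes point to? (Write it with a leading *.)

Position 1: Hitune has r, Mominar has l. Mominar preserves l here (none of its changes turn any other segment into l), so the proto-segment is *l.
Position 5: Hitune has a, Mominar has i. Hitune preserves a here (none of its changes turn any other segment into a), so the proto-segment is *a.
Position 6: Hitune has p, Mominar has b. Mominar preserves b here (none of its changes turn any other segment into b), so the proto-segment is *b.
This points to *lemwabo. Verify forward in each daughter:
Hitune: *lemwabo > remwabo > remwapo  (by unconditioned shift, unconditioned shift)
Mominar: *lemwabo
  lemwabo → lemwebo   [vowel merger]
  lemwebo (rule 2 does not apply)
  lemwebo → limwibo   [vowel merger]
  limwibo (rule 4 does not apply)
  giving Mominar limwibo.
*lemwabo is the unique common source.

*lemwabo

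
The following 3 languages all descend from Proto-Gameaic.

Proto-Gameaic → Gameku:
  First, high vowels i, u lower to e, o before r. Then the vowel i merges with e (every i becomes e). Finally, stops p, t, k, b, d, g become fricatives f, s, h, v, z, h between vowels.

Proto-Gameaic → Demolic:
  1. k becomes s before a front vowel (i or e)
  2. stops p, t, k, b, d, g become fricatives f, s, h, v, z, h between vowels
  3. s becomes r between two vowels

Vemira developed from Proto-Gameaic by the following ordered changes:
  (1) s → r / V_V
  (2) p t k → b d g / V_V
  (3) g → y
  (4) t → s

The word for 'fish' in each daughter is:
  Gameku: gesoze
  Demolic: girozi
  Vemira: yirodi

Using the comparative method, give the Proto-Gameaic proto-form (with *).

Position 1: Gameku has g, Demolic has g, Vemira has y. Gameku preserves g here (none of its changes turn any other segment into g), so the proto-segment is *g.
Position 2: Gameku has e, Demolic has i, Vemira has i. Demolic preserves i here (none of its changes turn any other segment into i), so the proto-segment is *i.
Position 6: Gameku has e, Demolic has i, Vemira has i. Demolic preserves i here (none of its changes turn any other segment into i), so the proto-segment is *i.
Continuing position by position gives *gisodi; check it forward:
Gameku: *gisodi > gesode > gesoze  (by vowel merger, intervocalic lenition)
Demolic: *gisodi
  gisodi (rule 1 does not apply)
  gisodi → gisozi   [intervocalic lenition]
  gisozi → girozi   [rhotacism]
  giving Demolic girozi.
Vemira: *gisodi > girodi > yirodi  (by rhotacism, unconditioned shift)
Only *gisodi yields all of Gameku gesoze, Demolic girozi, Vemira yirodi.

*gisodi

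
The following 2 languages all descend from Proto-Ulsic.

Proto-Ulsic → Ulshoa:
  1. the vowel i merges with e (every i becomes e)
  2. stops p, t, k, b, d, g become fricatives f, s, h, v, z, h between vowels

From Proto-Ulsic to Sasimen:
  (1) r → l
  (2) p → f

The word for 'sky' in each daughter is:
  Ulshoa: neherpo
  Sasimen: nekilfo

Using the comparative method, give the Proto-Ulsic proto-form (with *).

*nekirpo

Position 3: Ulshoa has h, Sasimen has k. Sasimen preserves k here (none of its changes turn any other segment into k), so the proto-segment is *k.
Position 4: Ulshoa has e, Sasimen has i. Sasimen preserves i here (none of its changes turn any other segment into i), so the proto-segment is *i.
Verify the candidate proto-form against each daughter:
Ulshoa: *nekirpo > nekerpo > neherpo  (by vowel merger, intervocalic lenition)
Sasimen: *nekirpo > nekilpo > nekilfo  (by unconditioned shift, unconditioned shift)
Only *nekirpo yields all of Ulshoa neherpo, Sasimen nekilfo.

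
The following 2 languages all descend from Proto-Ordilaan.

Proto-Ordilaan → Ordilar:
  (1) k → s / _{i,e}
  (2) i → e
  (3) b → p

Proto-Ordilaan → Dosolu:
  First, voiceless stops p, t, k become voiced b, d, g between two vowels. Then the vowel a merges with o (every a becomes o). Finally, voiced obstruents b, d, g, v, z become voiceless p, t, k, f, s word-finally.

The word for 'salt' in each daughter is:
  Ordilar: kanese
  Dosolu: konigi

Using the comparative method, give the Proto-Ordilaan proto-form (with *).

Position 4: Ordilar has e, Dosolu has i. Dosolu preserves i here (none of its changes turn any other segment into i), so the proto-segment is *i.
Position 2: Ordilar has a, Dosolu has o. Ordilar preserves a here (none of its changes turn any other segment into a), so the proto-segment is *a.
Position 5: Ordilar has s, Dosolu has g. Taking the neighbouring segments as reconstructed: Ordilar s could go back to *k or *s; Dosolu g could go back to *k or *g — the one source consistent with every daughter is *k.
This points to *kaniki. Verify forward in each daughter:
Ordilar: *kaniki > kanisi > kanese  (by palatalisation, vowel merger)
Dosolu: start from *kaniki.
  rule 1 (intervocalic voicing): kaniki → kanigi
  rule 2 (vowel merger): kanigi → konigi
  rule 3: no change — konigi
  ⇒ Dosolu konigi
No other proto-form is consistent with every reflex, so the reconstruction is *kaniki.

*kaniki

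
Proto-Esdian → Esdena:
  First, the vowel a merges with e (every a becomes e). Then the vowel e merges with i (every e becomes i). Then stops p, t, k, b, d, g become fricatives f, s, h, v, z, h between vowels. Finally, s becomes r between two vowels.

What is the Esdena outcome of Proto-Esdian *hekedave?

Esdena: *hekedave > hekedeve > hikidivi > hihizivi  (by vowel merger, vowel merger, intervocalic lenition)

hihizivi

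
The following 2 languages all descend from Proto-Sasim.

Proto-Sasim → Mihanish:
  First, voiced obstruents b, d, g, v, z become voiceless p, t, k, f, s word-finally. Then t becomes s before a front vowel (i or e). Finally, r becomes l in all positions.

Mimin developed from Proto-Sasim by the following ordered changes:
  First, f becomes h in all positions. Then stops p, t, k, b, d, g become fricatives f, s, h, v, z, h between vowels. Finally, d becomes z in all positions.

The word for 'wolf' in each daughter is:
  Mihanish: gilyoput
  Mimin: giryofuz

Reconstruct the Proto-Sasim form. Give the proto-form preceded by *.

Position 6: Mihanish has p, Mimin has f. In Mimin, f can only continue *p, so the proto-segment is *p.
Position 3: Mihanish has l, Mimin has r. Mimin preserves r here (none of its changes turn any other segment into r), so the proto-segment is *r.
Position 8: Mihanish has t, Mimin has z. Taking the neighbouring segments as reconstructed: Mihanish t could go back to *t or *d; Mimin z could go back to *d or *z — the one source consistent with every daughter is *d.
Continuing position by position gives *giryopud; check it forward:
Mihanish: *giryopud > giryoput > gilyoput  (by final devoicing, unconditioned shift)
Mimin: *giryopud
  giryopud (rule 1 does not apply)
  giryopud → giryofud   [intervocalic lenition]
  giryofud → giryofuz   [unconditioned shift]
  giving Mimin giryofuz.
No other proto-form is consistent with every reflex, so the reconstruction is *giryopud.

*giryopud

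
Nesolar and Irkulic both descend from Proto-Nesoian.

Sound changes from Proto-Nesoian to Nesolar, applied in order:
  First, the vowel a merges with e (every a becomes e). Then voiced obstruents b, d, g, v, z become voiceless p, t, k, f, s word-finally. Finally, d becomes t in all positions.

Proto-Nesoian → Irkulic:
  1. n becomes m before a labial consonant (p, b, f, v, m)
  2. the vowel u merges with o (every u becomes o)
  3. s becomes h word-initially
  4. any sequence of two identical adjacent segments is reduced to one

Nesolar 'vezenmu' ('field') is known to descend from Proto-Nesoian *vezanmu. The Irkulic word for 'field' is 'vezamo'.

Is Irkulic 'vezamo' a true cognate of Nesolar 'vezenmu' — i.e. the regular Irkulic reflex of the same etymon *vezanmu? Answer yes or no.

yes

Derive the expected Irkulic reflex of *vezanmu:
Irkulic: *vezanmu > vezammu > vezammo > vezamo  (by nasal place assimilation, vowel merger, degemination)
Irkulic 'vezamo' matches the regular reflex exactly, so the pair is cognate.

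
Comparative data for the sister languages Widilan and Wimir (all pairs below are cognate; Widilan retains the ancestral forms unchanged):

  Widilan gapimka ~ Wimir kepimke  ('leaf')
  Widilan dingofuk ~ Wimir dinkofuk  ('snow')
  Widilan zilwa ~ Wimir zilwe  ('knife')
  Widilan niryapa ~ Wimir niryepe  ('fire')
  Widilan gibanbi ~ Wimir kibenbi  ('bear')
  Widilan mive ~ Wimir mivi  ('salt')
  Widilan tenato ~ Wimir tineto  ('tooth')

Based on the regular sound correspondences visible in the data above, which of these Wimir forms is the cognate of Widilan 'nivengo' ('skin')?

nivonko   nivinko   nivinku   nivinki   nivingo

nivinko

tenato ~ tineto — Widilan e corresponds to Wimir i after a consonant, before a nasal.
dingofuk ~ dinkofuk — Widilan g corresponds to Wimir k after a consonant, before a back vowel.
Applying these to Widilan 'nivengo':
  nivengo → nivingo   (e→i after a consonant, before a nasal)
  nivingo → nivinko   (g→k after a consonant, before a back vowel)
So the Wimir cognate is 'nivinko'.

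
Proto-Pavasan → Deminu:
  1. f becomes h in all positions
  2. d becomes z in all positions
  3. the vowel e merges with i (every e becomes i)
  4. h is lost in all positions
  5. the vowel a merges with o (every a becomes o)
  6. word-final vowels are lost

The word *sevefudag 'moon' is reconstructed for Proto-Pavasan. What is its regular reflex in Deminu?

Deminu: *sevefudag
  sevefudag → sevehudag   [unconditioned shift]
  sevehudag → sevehuzag   [unconditioned shift]
  sevehuzag → sivihuzag   [vowel merger]
  sivihuzag → siviuzag   [h-loss]
  siviuzag → siviuzog   [vowel merger]
  siviuzog (rule 6 does not apply)
  giving Deminu siviuzog.

siviuzog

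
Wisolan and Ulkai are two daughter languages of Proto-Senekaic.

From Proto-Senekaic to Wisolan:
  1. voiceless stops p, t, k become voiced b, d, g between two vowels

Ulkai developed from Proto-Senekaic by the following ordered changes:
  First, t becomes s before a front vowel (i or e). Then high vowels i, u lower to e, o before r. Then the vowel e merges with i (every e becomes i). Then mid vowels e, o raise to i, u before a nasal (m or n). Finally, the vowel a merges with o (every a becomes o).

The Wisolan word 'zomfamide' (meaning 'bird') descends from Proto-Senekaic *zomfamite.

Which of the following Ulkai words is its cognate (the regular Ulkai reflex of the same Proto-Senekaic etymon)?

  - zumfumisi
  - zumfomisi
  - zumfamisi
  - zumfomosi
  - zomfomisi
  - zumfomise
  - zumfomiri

zumfomisi

Ulkai: *zomfamite
  zomfamite → zomfamise   [palatalisation]
  zomfamise (rule 2 does not apply)
  zomfamise → zomfamisi   [vowel merger]
  zomfamisi → zumfamisi   [pre-nasal raising]
  zumfamisi → zumfomisi   [vowel merger]
  giving Ulkai zumfomisi.
The other candidates each miss or misapply at least one Ulkai change.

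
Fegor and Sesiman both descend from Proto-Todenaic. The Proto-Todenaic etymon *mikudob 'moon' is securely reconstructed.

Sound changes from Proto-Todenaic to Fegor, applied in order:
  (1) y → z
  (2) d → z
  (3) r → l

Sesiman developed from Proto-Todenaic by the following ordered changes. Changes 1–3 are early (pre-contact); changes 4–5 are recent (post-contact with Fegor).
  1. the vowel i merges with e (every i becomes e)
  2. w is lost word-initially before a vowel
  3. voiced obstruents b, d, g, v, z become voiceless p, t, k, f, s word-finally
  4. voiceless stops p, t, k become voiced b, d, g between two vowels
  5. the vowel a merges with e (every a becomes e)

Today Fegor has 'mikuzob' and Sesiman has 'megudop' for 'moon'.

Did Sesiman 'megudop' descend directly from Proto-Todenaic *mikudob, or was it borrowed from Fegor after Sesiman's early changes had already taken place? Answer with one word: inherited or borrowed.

If inherited, *mikudob would pass through all of Sesiman's changes:
Sesiman: start from *mikudob.
  rule 1 (vowel merger): mikudob → mekudob
  rule 2: no change — mekudob
  rule 3 (final devoicing): mekudob → mekudop
  rule 4 (intervocalic voicing): mekudop → megudop
  rule 5: no change — megudop
  ⇒ Sesiman megudop
If borrowed from Fegor 'mikuzob' after the early changes, it would undergo only the recent ones:
  rule 4 (intervocalic voicing): mikuzob → miguzob
  rule 5 (vowel merger): no change (miguzob)
  ⇒ as a loan: miguzob
Sesiman 'megudop' matches the inherited outcome exactly, so it is an inherited cognate, not a loan.

inherited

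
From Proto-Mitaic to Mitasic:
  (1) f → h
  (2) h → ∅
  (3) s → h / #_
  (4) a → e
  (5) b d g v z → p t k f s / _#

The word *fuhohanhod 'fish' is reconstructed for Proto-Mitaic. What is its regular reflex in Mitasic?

uoenot

Mitasic: *fuhohanhod
  fuhohanhod → huhohanhod   [unconditioned shift]
  huhohanhod → uoanod   [h-loss]
  uoanod (rule 3 does not apply)
  uoanod → uoenod   [vowel merger]
  uoenod → uoenot   [final devoicing]
  giving Mitasic uoenot.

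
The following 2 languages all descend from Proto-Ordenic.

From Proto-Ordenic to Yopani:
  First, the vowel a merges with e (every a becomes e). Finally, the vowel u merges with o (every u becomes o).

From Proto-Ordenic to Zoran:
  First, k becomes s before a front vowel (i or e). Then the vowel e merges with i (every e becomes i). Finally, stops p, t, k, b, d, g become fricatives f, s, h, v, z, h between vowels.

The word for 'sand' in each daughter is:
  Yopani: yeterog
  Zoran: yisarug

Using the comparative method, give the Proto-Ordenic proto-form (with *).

Position 4: Yopani has e, Zoran has a. Zoran preserves a here (none of its changes turn any other segment into a), so the proto-segment is *a.
Position 2: Yopani has e, Zoran has i. Taking the neighbouring segments as reconstructed: Yopani e could go back to *a or *e; Zoran i could go back to *e or *i — the one source consistent with every daughter is *e.
Position 6: Yopani has o, Zoran has u. Zoran preserves u here (none of its changes turn any other segment into u), so the proto-segment is *u.
This points to *yetarug. Verify forward in each daughter:
Yopani: *yetarug
  yetarug → yeterug   [vowel merger]
  yeterug → yeterog   [vowel merger]
  giving Yopani yeterog.
Zoran: start from *yetarug.
  rule 1: no change — yetarug
  rule 2 (vowel merger): yetarug → yitarug
  rule 3 (intervocalic lenition): yitarug → yisarug
  ⇒ Zoran yisarug
Only *yetarug yields all of Yopani yeterog, Zoran yisarug.

*yetarug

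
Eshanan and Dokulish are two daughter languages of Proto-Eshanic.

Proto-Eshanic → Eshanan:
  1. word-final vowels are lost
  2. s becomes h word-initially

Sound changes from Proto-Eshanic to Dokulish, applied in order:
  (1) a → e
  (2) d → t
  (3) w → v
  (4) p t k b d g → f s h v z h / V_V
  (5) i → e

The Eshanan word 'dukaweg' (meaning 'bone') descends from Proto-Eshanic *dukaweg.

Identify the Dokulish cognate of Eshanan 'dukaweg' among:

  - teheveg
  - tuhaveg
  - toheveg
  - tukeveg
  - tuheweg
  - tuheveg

Dokulish: start from *dukaweg.
  rule 1 (vowel merger): dukaweg → dukeweg
  rule 2 (unconditioned shift): dukeweg → tukeweg
  rule 3 (unconditioned shift): tukeweg → tukeveg
  rule 4 (intervocalic lenition): tukeveg → tuheveg
  rule 5: no change — tuheveg
  ⇒ Dokulish tuheveg
Among the options, 'tuheveg' alone shows every Dokulish change applied in order.

tuheveg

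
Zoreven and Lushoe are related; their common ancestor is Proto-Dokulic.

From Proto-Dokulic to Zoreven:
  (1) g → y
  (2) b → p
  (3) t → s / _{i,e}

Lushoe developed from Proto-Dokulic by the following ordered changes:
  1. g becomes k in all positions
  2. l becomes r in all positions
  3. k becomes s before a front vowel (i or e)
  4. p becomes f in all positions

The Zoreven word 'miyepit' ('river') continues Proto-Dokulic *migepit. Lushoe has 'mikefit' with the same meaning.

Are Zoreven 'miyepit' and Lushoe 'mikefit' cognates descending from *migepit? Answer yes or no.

no

Derive the expected Lushoe reflex of *migepit:
Lushoe: *migepit
  migepit → mikepit   [unconditioned shift]
  mikepit (rule 2 does not apply)
  mikepit → misepit   [palatalisation]
  misepit → misefit   [unconditioned shift]
  giving Lushoe misefit.
The regular Lushoe reflex would be 'misefit', but the attested form is 'mikefit'. The correspondence is irregular, so they are not cognates (the Lushoe form has a different source).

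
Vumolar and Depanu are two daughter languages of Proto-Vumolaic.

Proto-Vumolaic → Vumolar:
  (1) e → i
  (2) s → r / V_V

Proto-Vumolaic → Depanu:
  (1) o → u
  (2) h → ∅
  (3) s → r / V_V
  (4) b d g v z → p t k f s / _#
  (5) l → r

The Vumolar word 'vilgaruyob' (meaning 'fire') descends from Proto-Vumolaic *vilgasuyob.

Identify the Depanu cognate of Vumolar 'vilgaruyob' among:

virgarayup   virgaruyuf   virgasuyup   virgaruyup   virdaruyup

Depanu: *vilgasuyob
  vilgasuyob → vilgasuyub   [vowel merger]
  vilgasuyub (rule 2 does not apply)
  vilgasuyub → vilgaruyub   [rhotacism]
  vilgaruyub → vilgaruyup   [final devoicing]
  vilgaruyup → virgaruyup   [unconditioned shift]
  giving Depanu virgaruyup.
Among the options, 'virgaruyup' alone shows every Depanu change applied in order.

virgaruyup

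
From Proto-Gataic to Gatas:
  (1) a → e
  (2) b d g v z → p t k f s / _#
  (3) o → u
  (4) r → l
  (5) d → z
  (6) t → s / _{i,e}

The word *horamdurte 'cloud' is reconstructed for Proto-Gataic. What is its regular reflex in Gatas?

Gatas: start from *horamdurte.
  rule 1 (vowel merger): horamdurte → horemdurte
  rule 2: no change — horemdurte
  rule 3 (vowel merger): horemdurte → huremdurte
  rule 4 (unconditioned shift): huremdurte → hulemdulte
  rule 5 (unconditioned shift): hulemdulte → hulemzulte
  rule 6 (palatalisation): hulemzulte → hulemzulse
  ⇒ Gatas hulemzulse

hulemzulse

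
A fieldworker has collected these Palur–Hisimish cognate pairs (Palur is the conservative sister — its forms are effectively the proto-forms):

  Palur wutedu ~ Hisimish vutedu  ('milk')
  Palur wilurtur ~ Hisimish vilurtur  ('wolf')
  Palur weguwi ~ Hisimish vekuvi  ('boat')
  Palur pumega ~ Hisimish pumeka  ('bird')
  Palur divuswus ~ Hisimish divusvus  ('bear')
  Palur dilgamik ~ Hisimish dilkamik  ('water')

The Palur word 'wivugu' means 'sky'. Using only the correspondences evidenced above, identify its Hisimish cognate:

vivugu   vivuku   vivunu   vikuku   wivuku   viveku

vivuku

wilurtur ~ vilurtur — Palur w corresponds to Hisimish v word-initially before a front vowel.
weguwi ~ vekuvi — Palur g corresponds to Hisimish k between vowels (before a back vowel).
Applying these to Palur 'wivugu':
  wivugu → vivugu   (w→v word-initially before a front vowel)
  vivugu → vivuku   (g→k between vowels (before a back vowel))
So the Hisimish cognate is 'vivuku'.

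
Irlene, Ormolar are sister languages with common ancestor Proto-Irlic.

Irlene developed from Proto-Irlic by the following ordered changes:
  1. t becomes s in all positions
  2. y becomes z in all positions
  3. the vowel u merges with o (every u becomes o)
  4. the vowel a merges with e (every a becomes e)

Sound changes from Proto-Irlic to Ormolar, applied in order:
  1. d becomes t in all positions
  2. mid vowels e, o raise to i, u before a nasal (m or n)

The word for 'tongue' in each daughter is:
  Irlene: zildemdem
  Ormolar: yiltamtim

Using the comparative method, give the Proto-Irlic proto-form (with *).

*yildamdem

Position 5: Irlene has e, Ormolar has a. Ormolar preserves a here (none of its changes turn any other segment into a), so the proto-segment is *a.
Position 4: Irlene has d, Ormolar has t. Irlene preserves d here (none of its changes turn any other segment into d), so the proto-segment is *d.
Position 8: Irlene has e, Ormolar has i. Taking the neighbouring segments as reconstructed: Irlene e could go back to *a or *e; Ormolar i could go back to *e or *i — the one source consistent with every daughter is *e.
Verify the candidate proto-form against each daughter:
Irlene: start from *yildamdem.
  rule 1: no change — yildamdem
  rule 2 (unconditioned shift): yildamdem → zildamdem
  rule 3: no change — zildamdem
  rule 4 (vowel merger): zildamdem → zildemdem
  ⇒ Irlene zildemdem
Ormolar: start from *yildamdem.
  rule 1 (unconditioned shift): yildamdem → yiltamtem
  rule 2 (pre-nasal raising): yiltamtem → yiltamtim
  ⇒ Ormolar yiltamtim
*yildamdem is the unique common source.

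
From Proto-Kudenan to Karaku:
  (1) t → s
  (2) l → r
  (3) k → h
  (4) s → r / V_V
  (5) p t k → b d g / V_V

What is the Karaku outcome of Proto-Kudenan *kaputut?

Karaku: start from *kaputut.
  rule 1 (unconditioned shift): kaputut → kapusus
  rule 2: no change — kapusus
  rule 3 (unconditioned shift): kapusus → hapusus
  rule 4 (rhotacism): hapusus → hapurus
  rule 5 (intervocalic voicing): hapurus → haburus
  ⇒ Karaku haburus

haburus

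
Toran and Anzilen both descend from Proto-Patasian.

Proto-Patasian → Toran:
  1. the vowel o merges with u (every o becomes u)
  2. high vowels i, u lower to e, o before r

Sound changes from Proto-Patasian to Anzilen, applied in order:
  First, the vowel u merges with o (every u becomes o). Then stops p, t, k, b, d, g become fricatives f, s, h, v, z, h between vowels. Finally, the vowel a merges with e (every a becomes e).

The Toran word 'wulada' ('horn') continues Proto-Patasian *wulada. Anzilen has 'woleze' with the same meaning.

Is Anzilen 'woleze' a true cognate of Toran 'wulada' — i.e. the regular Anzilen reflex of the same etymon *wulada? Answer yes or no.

Derive the expected Anzilen reflex of *wulada:
Anzilen: *wulada
  wulada → wolada   [vowel merger]
  wolada → wolaza   [intervocalic lenition]
  wolaza → woleze   [vowel merger]
  giving Anzilen woleze.
Anzilen 'woleze' matches the regular reflex exactly, so the pair is cognate.

yes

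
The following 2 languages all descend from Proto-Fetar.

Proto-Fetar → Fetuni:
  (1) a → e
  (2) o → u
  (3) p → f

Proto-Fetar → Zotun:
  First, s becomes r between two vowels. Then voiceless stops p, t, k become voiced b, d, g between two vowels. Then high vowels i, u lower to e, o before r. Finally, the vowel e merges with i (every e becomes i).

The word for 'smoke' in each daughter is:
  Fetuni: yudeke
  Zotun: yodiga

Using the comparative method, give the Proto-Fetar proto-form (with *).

Position 2: Fetuni has u, Zotun has o. Taking the neighbouring segments as reconstructed: Fetuni u could go back to *o or *u; Zotun o can only go back to *o — the one source consistent with every daughter is *o.
Position 4: Fetuni has e, Zotun has i. Taking the neighbouring segments as reconstructed: Fetuni e could go back to *a or *e; Zotun i could go back to *e or *i — the one source consistent with every daughter is *e.
Continuing position by position gives *yodeka; check it forward:
Fetuni: *yodeka
  yodeka → yodeke   [vowel merger]
  yodeke → yudeke   [vowel merger]
  yudeke (rule 3 does not apply)
  giving Fetuni yudeke.
Zotun: *yodeka > yodega > yodiga  (by intervocalic voicing, vowel merger)
No other proto-form is consistent with every reflex, so the reconstruction is *yodeka.

*yodeka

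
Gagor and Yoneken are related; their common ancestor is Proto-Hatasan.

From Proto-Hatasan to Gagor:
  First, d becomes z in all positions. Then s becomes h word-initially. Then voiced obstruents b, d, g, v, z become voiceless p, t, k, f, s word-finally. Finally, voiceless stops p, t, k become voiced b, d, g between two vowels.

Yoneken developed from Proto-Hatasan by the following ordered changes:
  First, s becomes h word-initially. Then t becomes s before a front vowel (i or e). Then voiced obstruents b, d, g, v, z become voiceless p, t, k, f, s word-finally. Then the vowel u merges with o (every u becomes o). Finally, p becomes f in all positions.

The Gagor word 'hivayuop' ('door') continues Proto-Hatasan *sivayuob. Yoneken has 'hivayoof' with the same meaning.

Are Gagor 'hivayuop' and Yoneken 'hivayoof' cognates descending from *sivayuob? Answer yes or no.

yes

Derive the expected Yoneken reflex of *sivayuob:
Yoneken: *sivayuob
  sivayuob → hivayuob   [debuccalisation]
  hivayuob (rule 2 does not apply)
  hivayuob → hivayuop   [final devoicing]
  hivayuop → hivayoop   [vowel merger]
  hivayoop → hivayoof   [unconditioned shift]
  giving Yoneken hivayoof.
Yoneken 'hivayoof' matches the regular reflex exactly, so the pair is cognate.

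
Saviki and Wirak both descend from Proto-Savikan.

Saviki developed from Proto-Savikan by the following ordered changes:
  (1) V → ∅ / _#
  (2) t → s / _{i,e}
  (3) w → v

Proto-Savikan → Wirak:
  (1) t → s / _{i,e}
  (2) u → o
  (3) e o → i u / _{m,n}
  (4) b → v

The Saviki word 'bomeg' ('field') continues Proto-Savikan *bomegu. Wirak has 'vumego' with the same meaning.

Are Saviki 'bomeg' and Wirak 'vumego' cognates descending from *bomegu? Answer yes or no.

yes

Derive the expected Wirak reflex of *bomegu:
Wirak: start from *bomegu.
  rule 1: no change — bomegu
  rule 2 (vowel merger): bomegu → bomego
  rule 3 (pre-nasal raising): bomego → bumego
  rule 4 (unconditioned shift): bumego → vumego
  ⇒ Wirak vumego
Wirak 'vumego' matches the regular reflex exactly, so the pair is cognate.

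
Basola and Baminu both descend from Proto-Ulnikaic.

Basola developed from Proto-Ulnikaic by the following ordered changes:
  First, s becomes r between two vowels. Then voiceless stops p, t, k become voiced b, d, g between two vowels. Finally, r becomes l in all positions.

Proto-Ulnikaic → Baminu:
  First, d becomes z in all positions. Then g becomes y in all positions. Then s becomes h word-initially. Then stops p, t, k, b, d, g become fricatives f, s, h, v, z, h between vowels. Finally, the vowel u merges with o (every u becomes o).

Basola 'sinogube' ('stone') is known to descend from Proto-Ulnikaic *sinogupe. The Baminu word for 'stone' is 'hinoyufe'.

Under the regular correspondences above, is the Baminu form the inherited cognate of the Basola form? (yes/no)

Derive the expected Baminu reflex of *sinogupe:
Baminu: *sinogupe
  sinogupe (rule 1 does not apply)
  sinogupe → sinoyupe   [unconditioned shift]
  sinoyupe → hinoyupe   [debuccalisation]
  hinoyupe → hinoyufe   [intervocalic lenition]
  hinoyufe → hinoyofe   [vowel merger]
  giving Baminu hinoyofe.
The regular Baminu reflex would be 'hinoyofe', but the attested form is 'hinoyufe'. The correspondence is irregular, so they are not cognates (the Baminu form has a different source).

no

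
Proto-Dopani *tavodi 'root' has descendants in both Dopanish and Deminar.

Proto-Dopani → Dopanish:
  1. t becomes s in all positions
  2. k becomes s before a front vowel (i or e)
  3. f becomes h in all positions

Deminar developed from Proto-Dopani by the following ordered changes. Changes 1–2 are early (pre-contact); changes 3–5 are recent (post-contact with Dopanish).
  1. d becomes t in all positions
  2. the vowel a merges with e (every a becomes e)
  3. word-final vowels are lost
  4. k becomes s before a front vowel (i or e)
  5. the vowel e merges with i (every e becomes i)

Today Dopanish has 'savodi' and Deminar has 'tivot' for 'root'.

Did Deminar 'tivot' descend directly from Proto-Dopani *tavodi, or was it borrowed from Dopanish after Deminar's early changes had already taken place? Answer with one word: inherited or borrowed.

If inherited, *tavodi would pass through all of Deminar's changes:
Deminar: start from *tavodi.
  rule 1 (unconditioned shift): tavodi → tavoti
  rule 2 (vowel merger): tavoti → tevoti
  rule 3 (apocope): tevoti → tevot
  rule 4: no change — tevot
  rule 5 (vowel merger): tevot → tivot
  ⇒ Deminar tivot
If borrowed from Dopanish 'savodi' after the early changes, it would undergo only the recent ones:
  rule 3 (apocope): savodi → savod
  rule 4 (palatalisation): no change (savod)
  rule 5 (vowel merger): no change (savod)
  ⇒ as a loan: savod
Deminar 'tivot' matches the inherited outcome exactly, so it is an inherited cognate, not a loan.

inherited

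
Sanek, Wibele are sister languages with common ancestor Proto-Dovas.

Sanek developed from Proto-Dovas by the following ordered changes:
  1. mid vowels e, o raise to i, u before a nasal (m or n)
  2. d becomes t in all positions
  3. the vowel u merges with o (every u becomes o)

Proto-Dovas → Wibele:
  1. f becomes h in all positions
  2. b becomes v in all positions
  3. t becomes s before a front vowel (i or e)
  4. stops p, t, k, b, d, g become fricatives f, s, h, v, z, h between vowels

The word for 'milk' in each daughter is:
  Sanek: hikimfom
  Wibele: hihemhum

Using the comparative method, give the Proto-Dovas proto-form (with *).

*hikemfum

Position 6: Sanek has f, Wibele has h. Sanek preserves f here (none of its changes turn any other segment into f), so the proto-segment is *f.
Position 7: Sanek has o, Wibele has u. Wibele preserves u here (none of its changes turn any other segment into u), so the proto-segment is *u.
Continuing position by position gives *hikemfum; check it forward:
Sanek: *hikemfum > hikimfum > hikimfom  (by pre-nasal raising, vowel merger)
Wibele: *hikemfum
  hikemfum → hikemhum   [unconditioned shift]
  hikemhum (rule 2 does not apply)
  hikemhum (rule 3 does not apply)
  hikemhum → hihemhum   [intervocalic lenition]
  giving Wibele hihemhum.
No other proto-form is consistent with every reflex, so the reconstruction is *hikemfum.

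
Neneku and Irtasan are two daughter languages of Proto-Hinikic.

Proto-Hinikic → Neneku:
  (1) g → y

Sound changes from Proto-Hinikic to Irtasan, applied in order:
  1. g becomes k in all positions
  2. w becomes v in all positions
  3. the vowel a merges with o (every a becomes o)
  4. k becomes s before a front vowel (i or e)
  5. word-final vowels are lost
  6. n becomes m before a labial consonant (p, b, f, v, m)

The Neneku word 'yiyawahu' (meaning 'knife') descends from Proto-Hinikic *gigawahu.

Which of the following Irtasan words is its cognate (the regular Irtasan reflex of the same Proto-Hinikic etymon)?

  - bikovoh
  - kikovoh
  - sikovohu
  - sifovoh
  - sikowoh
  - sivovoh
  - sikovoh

sikovoh

Irtasan: start from *gigawahu.
  rule 1 (unconditioned shift): gigawahu → kikawahu
  rule 2 (unconditioned shift): kikawahu → kikavahu
  rule 3 (vowel merger): kikavahu → kikovohu
  rule 4 (palatalisation): kikovohu → sikovohu
  rule 5 (apocope): sikovohu → sikovoh
  rule 6: no change — sikovoh
  ⇒ Irtasan sikovoh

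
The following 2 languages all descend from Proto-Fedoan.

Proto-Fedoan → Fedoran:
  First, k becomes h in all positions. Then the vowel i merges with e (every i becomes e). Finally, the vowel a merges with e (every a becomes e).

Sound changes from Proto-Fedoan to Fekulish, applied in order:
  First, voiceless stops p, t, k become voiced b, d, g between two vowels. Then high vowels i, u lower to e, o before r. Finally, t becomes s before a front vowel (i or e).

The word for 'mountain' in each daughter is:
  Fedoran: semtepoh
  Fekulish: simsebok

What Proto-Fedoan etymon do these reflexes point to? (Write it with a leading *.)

Position 2: Fedoran has e, Fekulish has i. Fekulish preserves i here (none of its changes turn any other segment into i), so the proto-segment is *i.
Position 6: Fedoran has p, Fekulish has b. Fedoran preserves p here (none of its changes turn any other segment into p), so the proto-segment is *p.
Position 8: Fedoran has h, Fekulish has k. Fekulish preserves k here (none of its changes turn any other segment into k), so the proto-segment is *k.
Verify the candidate proto-form against each daughter:
Fedoran: *simtepok
  simtepok → simtepoh   [unconditioned shift]
  simtepoh → semtepoh   [vowel merger]
  semtepoh (rule 3 does not apply)
  giving Fedoran semtepoh.
Fekulish: start from *simtepok.
  rule 1 (intervocalic voicing): simtepok → simtebok
  rule 2: no change — simtebok
  rule 3 (palatalisation): simtebok → simsebok
  ⇒ Fekulish simsebok
No other proto-form is consistent with every reflex, so the reconstruction is *simtepok.

*simtepok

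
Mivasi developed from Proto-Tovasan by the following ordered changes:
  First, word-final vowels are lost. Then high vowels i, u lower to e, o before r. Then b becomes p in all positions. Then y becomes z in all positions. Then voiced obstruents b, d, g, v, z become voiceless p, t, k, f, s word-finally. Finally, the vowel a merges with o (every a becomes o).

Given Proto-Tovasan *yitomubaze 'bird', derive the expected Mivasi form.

zitomupos

Mivasi: *yitomubaze > yitomubaz > yitomupaz > zitomupaz > zitomupas > zitomupos  (by apocope, unconditioned shift, unconditioned shift, final devoicing, vowel merger)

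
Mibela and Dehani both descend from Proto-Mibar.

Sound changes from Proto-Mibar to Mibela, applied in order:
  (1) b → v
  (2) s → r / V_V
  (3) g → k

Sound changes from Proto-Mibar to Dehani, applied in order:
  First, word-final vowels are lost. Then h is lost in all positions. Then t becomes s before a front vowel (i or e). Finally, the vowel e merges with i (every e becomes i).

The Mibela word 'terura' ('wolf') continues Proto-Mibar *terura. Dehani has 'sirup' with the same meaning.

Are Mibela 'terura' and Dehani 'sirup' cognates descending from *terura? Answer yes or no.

no

Derive the expected Dehani reflex of *terura:
Dehani: *terura > terur > serur > sirur  (by apocope, palatalisation, vowel merger)
The regular Dehani reflex would be 'sirur', but the attested form is 'sirup'. The correspondence is irregular, so they are not cognates (the Dehani form has a different source).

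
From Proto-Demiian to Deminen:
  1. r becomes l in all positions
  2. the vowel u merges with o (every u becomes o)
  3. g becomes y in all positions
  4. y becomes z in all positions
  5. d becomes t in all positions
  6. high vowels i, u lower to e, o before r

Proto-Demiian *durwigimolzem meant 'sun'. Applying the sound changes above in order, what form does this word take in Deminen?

Deminen: *durwigimolzem
  durwigimolzem → dulwigimolzem   [unconditioned shift]
  dulwigimolzem → dolwigimolzem   [vowel merger]
  dolwigimolzem → dolwiyimolzem   [unconditioned shift]
  dolwiyimolzem → dolwizimolzem   [unconditioned shift]
  dolwizimolzem → tolwizimolzem   [unconditioned shift]
  tolwizimolzem (rule 6 does not apply)
  giving Deminen tolwizimolzem.

tolwizimolzem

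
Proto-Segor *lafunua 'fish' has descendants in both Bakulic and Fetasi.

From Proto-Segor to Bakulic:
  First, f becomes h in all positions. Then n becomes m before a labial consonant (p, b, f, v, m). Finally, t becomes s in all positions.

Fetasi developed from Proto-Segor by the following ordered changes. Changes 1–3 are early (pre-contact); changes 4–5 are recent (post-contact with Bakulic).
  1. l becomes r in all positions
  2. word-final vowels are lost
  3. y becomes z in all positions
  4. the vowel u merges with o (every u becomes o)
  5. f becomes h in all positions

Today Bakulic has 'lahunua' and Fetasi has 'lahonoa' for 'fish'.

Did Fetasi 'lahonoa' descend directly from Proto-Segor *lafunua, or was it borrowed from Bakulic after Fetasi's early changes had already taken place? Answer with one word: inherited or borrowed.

borrowed

If inherited, *lafunua would pass through all of Fetasi's changes:
Fetasi: *lafunua > rafunua > rafunu > rafono > rahono  (by unconditioned shift, apocope, vowel merger, unconditioned shift)
If borrowed from Bakulic 'lahunua' after the early changes, it would undergo only the recent ones:
  rule 4 (vowel merger): lahunua → lahonoa
  rule 5 (unconditioned shift): no change (lahonoa)
  ⇒ as a loan: lahonoa
Fetasi 'lahonoa' matches the loan outcome 'lahonoa', not the inherited 'rahono' — it skipped the early Fetasi changes, so it was borrowed from Bakulic.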